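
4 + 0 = 4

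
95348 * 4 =381392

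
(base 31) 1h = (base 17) 2e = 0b110000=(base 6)120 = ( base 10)48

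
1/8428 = 1/8428  =  0.00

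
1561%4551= 1561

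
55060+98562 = 153622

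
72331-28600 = 43731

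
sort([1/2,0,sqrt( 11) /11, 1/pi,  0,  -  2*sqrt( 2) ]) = [ - 2*sqrt( 2),  0,0,  sqrt (11 )/11 , 1/pi, 1/2 ]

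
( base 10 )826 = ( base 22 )1FC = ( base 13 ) 4b7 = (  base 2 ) 1100111010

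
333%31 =23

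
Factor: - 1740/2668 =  - 3^1 * 5^1*23^(-1) = -15/23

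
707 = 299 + 408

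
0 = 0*86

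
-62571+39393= - 23178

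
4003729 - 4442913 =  - 439184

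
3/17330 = 3/17330  =  0.00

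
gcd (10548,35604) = 36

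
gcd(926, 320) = 2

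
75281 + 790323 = 865604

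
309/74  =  309/74= 4.18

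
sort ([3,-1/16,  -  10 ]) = [ - 10,-1/16, 3]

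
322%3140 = 322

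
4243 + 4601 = 8844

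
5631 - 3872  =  1759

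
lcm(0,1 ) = 0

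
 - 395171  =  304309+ - 699480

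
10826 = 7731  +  3095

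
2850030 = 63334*45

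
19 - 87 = -68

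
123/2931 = 41/977 = 0.04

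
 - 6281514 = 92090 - 6373604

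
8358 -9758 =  - 1400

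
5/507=5/507 = 0.01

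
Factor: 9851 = 9851^1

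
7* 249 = 1743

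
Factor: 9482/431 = 2^1*11^1 = 22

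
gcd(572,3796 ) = 52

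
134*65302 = 8750468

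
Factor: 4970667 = 3^1*13^1*127453^1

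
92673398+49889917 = 142563315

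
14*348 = 4872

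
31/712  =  31/712  =  0.04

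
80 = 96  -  16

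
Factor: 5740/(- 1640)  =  -7/2 = - 2^ (-1)*7^1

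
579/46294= 579/46294  =  0.01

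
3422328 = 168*20371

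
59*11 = 649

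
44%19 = 6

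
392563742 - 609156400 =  - 216592658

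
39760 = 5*7952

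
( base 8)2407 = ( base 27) 1ki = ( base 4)110013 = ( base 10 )1287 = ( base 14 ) 67d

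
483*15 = 7245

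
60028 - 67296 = -7268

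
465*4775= 2220375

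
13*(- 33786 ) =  - 439218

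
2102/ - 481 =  - 2102/481 = - 4.37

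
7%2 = 1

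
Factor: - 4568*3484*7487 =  - 2^5*13^1 * 67^1*571^1* 7487^1 = -119154946144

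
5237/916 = 5237/916 = 5.72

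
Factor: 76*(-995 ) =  - 75620 = - 2^2*5^1  *  19^1*199^1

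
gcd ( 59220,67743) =9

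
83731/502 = 166 + 399/502 = 166.79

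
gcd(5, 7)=1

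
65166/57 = 21722/19 =1143.26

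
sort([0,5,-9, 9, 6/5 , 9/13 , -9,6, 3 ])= [-9, - 9,  0, 9/13, 6/5,3,5 , 6,9 ] 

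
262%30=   22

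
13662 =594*23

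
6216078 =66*94183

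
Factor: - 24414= - 2^1*3^1 * 13^1 * 313^1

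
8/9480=1/1185 =0.00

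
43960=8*5495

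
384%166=52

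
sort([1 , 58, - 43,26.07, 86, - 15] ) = [ - 43,  -  15,  1, 26.07,58, 86 ] 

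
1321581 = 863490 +458091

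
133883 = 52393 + 81490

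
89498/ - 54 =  - 44749/27 = -1657.37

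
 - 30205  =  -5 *6041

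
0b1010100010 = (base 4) 22202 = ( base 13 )3CB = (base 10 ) 674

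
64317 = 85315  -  20998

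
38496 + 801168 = 839664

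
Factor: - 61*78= - 2^1*3^1 * 13^1*61^1 = - 4758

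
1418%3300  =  1418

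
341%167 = 7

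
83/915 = 83/915 = 0.09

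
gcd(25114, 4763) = 433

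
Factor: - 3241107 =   -  3^3*120041^1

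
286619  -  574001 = -287382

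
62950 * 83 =5224850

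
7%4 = 3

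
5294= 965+4329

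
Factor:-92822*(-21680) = 2012380960=2^5*5^1*271^1*46411^1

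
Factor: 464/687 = 2^4 * 3^( - 1)*29^1*229^(  -  1 ) 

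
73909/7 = 10558+3/7   =  10558.43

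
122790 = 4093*30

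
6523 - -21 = 6544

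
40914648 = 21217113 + 19697535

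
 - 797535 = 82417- 879952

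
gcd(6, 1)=1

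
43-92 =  - 49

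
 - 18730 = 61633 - 80363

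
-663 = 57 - 720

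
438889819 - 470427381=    - 31537562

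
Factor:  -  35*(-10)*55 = 2^1*5^3*7^1*11^1  =  19250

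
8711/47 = 185+16/47 = 185.34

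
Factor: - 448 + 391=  -3^1*19^1 = - 57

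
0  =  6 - 6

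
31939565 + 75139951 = 107079516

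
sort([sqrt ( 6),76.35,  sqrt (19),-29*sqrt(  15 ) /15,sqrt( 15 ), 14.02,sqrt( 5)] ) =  [ - 29*sqrt(15 )/15, sqrt(5 ),  sqrt( 6),sqrt(15 ),  sqrt( 19 ),14.02,76.35 ] 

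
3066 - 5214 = -2148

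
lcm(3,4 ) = 12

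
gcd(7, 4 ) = 1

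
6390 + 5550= 11940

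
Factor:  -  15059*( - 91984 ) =1385187056=2^4 * 11^1 *37^2 * 5749^1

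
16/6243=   16/6243 =0.00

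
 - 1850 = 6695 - 8545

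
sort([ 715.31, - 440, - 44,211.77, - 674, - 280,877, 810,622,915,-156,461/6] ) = [ -674,-440, - 280, - 156, - 44,461/6,211.77, 622,715.31 , 810,  877,915]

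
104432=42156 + 62276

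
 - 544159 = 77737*( - 7)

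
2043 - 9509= - 7466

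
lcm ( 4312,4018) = 176792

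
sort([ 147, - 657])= [ - 657,  147 ] 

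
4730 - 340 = 4390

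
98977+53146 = 152123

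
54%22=10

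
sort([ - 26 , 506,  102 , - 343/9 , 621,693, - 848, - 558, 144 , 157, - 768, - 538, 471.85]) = [ - 848, - 768, - 558 , - 538,-343/9,  -  26, 102,144, 157 , 471.85 , 506 , 621, 693]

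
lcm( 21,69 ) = 483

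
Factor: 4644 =2^2*3^3 * 43^1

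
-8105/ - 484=16 +361/484 =16.75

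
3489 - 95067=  - 91578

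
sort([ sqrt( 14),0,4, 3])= [0,3, sqrt(14),4]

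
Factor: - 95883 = - 3^1*31^1*1031^1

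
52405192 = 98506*532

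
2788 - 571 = 2217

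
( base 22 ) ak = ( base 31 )7N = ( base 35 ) 6U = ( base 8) 360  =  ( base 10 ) 240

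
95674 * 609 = 58265466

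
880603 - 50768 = 829835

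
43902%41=32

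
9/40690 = 9/40690 = 0.00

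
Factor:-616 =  - 2^3 * 7^1 *11^1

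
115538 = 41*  2818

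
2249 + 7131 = 9380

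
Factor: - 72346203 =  - 3^5*17^1*83^1*211^1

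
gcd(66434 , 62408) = 2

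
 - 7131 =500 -7631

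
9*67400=606600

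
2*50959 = 101918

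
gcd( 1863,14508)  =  9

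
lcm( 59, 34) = 2006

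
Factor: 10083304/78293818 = 2^2* 7^1*11^1*16369^1*39146909^ ( - 1) = 5041652/39146909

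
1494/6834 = 249/1139  =  0.22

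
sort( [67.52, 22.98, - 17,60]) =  [ - 17,22.98,60,67.52] 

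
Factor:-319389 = -3^1*7^1*67^1*227^1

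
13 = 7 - -6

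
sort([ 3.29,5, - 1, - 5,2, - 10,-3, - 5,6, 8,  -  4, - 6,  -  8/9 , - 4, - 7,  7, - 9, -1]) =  [ - 10, - 9,  -  7, - 6,-5, - 5, - 4,-4,-3, - 1, - 1 , - 8/9, 2, 3.29, 5, 6, 7,8]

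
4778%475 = 28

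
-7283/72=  - 7283/72= -  101.15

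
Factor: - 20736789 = - 3^1*59^1*79^1*1483^1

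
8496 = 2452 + 6044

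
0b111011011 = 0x1db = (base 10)475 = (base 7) 1246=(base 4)13123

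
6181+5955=12136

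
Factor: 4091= 4091^1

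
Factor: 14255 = 5^1*2851^1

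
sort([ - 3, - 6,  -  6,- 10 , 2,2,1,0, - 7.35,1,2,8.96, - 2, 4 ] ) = [ -10, - 7.35, - 6,-6, -3, - 2, 0,1,1,2,2,2 , 4,8.96 ] 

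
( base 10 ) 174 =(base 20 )8E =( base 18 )9C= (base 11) 149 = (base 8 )256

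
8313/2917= 2 + 2479/2917 = 2.85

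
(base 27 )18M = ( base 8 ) 1707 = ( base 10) 967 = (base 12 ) 687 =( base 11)7aa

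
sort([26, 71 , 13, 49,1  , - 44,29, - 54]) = [ -54, - 44, 1, 13, 26,29, 49, 71] 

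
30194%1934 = 1184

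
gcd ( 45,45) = 45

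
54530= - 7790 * ( - 7)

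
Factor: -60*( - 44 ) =2^4*3^1*5^1*11^1 = 2640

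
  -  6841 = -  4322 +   -  2519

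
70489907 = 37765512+32724395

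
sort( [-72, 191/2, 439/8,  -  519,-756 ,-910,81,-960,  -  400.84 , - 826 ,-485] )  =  [  -  960, - 910, - 826, - 756,  -  519,-485, - 400.84, - 72,439/8,81 , 191/2]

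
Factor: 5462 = 2^1*2731^1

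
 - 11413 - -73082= 61669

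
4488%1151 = 1035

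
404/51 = 7  +  47/51 = 7.92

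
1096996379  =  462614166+634382213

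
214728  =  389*552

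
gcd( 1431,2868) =3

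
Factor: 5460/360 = 2^ (-1 )*3^( - 1 )*7^1*13^1 = 91/6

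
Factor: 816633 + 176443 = 993076 = 2^2*7^1*29^1 *1223^1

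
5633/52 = 5633/52 = 108.33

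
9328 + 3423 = 12751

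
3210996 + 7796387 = 11007383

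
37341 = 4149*9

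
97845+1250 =99095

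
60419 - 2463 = 57956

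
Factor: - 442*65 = -2^1*5^1*13^2* 17^1 = - 28730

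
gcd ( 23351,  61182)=1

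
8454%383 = 28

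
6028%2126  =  1776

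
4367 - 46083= - 41716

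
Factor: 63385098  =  2^1*3^1*7^1*41^1*36809^1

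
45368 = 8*5671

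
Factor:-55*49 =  - 2695= -5^1 * 7^2*11^1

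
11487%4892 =1703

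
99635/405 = 19927/81 = 246.01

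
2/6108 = 1/3054 = 0.00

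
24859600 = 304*81775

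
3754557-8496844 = -4742287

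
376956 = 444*849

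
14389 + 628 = 15017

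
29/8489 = 29/8489 = 0.00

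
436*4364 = 1902704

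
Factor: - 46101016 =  - 2^3*13^1*23^1*19273^1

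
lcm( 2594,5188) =5188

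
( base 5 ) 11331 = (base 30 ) s1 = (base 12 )5a1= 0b1101001001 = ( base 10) 841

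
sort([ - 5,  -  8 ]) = [ - 8,  -  5 ] 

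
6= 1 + 5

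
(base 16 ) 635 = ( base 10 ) 1589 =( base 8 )3065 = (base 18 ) 4g5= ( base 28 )20l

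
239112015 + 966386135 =1205498150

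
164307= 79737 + 84570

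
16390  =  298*55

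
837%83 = 7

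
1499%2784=1499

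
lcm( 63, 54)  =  378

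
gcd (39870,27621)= 9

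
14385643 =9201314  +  5184329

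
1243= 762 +481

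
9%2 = 1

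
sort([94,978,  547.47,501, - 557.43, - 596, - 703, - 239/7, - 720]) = [ - 720, - 703 , - 596, -557.43  , - 239/7,94,  501, 547.47,978]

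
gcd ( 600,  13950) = 150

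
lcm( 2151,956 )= 8604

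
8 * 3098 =24784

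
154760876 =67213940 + 87546936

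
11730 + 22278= 34008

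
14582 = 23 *634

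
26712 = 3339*8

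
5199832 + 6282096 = 11481928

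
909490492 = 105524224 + 803966268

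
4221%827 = 86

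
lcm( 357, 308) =15708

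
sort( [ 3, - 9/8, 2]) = [- 9/8, 2,3]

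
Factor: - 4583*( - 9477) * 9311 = 3^6 * 13^1*4583^1*9311^1 =404405510301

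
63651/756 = 3031/36 = 84.19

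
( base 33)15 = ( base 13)2C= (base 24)1E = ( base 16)26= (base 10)38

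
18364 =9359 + 9005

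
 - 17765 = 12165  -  29930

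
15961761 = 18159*879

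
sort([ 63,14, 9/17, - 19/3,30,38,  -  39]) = [  -  39, - 19/3,9/17,14,30, 38, 63] 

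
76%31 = 14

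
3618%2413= 1205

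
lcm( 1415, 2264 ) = 11320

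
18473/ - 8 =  - 2310 + 7/8 = - 2309.12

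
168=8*21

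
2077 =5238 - 3161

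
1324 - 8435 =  - 7111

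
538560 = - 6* ( - 89760)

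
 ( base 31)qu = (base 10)836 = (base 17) 2f3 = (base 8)1504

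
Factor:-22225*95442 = -2^1 * 3^1 *5^2*7^1*127^1 * 15907^1 = - 2121198450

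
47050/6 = 23525/3 =7841.67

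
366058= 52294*7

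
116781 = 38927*3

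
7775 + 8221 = 15996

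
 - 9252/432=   -  22 + 7/12 = - 21.42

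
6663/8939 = 6663/8939 = 0.75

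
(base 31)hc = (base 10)539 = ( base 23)10a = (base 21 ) 14E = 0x21b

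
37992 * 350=13297200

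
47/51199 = 47/51199 =0.00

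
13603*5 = 68015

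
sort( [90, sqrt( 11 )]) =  [sqrt ( 11), 90 ] 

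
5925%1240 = 965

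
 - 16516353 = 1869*(-8837)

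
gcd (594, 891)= 297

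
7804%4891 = 2913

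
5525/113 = 5525/113 = 48.89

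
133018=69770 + 63248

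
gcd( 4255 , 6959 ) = 1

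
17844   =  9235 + 8609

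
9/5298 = 3/1766 = 0.00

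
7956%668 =608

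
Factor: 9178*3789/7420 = 17387721/3710 = 2^( - 1)*3^2*5^(-1 )*7^( -1 )*13^1*53^( - 1) * 353^1*421^1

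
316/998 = 158/499 =0.32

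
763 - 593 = 170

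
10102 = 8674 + 1428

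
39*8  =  312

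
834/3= 278 = 278.00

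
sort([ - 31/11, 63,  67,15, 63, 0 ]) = [ - 31/11, 0 , 15,  63,63, 67 ] 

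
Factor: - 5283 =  - 3^2*587^1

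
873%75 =48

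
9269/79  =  117 + 26/79 = 117.33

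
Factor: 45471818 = 2^1*7^1*3247987^1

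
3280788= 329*9972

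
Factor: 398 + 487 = 885  =  3^1*5^1 * 59^1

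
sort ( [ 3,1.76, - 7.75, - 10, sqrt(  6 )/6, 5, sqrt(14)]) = [ - 10, - 7.75 , sqrt ( 6 ) /6, 1.76,3, sqrt( 14), 5]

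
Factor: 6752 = 2^5*  211^1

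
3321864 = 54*61516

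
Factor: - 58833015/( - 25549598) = 2^( - 1)*3^1*5^1*163^ ( - 1)*181^( - 1)*433^(- 1)*1567^1*2503^1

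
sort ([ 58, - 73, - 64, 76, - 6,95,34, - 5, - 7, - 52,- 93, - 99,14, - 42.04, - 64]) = [ - 99, - 93,-73, - 64, - 64, - 52,-42.04, - 7, - 6, - 5,14,34, 58,76, 95]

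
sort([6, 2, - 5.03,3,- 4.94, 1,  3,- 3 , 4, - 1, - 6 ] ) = [ - 6, - 5.03, - 4.94, - 3, - 1,1, 2,3,3, 4, 6]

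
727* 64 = 46528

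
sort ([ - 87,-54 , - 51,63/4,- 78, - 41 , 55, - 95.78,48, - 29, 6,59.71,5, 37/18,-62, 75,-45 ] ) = [ - 95.78,- 87, - 78, - 62, -54, - 51, - 45 ,-41 , - 29, 37/18 , 5, 6,63/4,48,55,59.71,75] 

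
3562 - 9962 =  - 6400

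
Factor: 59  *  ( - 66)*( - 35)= 136290 = 2^1*3^1*5^1*7^1*11^1*  59^1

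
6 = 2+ 4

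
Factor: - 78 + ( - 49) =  - 127 = - 127^1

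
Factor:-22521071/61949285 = -5^ ( - 1)*23^1*37^(-1) * 334861^ ( - 1)*979177^1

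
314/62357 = 314/62357=0.01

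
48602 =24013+24589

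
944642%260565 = 162947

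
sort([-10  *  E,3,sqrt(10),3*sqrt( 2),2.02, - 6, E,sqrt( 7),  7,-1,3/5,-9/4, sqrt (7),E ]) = [ - 10*E, - 6, - 9/4, - 1, 3/5,2.02,sqrt(7 ),sqrt (7 ),E,E,3, sqrt( 10 ), 3*sqrt(2 ),7] 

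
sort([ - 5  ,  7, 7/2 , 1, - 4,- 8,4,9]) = [ -8,- 5,-4,1,7/2, 4,7, 9]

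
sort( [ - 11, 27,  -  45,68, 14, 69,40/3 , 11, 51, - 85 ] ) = [-85,-45,-11,  11, 40/3, 14, 27, 51, 68, 69]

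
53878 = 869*62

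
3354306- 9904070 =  - 6549764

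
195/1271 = 195/1271 = 0.15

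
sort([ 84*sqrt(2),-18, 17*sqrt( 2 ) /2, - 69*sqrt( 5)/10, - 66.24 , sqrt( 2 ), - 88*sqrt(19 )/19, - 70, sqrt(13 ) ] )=[ - 70,  -  66.24, - 88  *sqrt(19 ) /19, -18 ,-69*sqrt(5) /10, sqrt(  2 ),sqrt(13),17*sqrt ( 2 ) /2, 84*sqrt(2) ]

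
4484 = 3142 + 1342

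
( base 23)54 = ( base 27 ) 4B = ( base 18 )6B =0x77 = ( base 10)119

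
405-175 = 230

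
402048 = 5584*72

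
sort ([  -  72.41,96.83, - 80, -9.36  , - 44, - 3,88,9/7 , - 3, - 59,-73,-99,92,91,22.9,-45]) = [ - 99, - 80, - 73,- 72.41, - 59, -45, - 44, - 9.36,-3,-3,9/7,22.9,88,91,92, 96.83]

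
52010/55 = 10402/11 = 945.64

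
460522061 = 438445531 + 22076530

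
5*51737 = 258685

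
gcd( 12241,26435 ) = 1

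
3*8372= 25116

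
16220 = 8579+7641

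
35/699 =35/699=0.05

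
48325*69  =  3334425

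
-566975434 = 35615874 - 602591308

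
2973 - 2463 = 510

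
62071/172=360 + 151/172 = 360.88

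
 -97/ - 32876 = 97/32876 = 0.00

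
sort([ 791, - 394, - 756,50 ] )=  [ - 756, - 394,50,791]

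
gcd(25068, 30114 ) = 6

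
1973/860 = 2 + 253/860 = 2.29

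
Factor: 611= 13^1*47^1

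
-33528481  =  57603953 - 91132434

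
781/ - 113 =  - 7 + 10/113 = - 6.91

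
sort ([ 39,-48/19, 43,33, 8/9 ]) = [ - 48/19,8/9,33 , 39,43 ] 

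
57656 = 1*57656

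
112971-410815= - 297844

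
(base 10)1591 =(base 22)367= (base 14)819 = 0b11000110111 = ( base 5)22331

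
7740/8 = 967 +1/2=967.50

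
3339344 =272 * 12277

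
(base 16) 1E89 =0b1111010001001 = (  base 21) hf5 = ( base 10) 7817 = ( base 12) 4635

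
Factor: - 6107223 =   -  3^1*83^1*24527^1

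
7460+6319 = 13779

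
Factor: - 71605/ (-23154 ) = 2^( - 1)*3^(-1 )*5^1*17^( - 1)*227^( - 1 )*14321^1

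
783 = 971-188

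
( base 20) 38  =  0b1000100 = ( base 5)233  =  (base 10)68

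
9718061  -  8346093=1371968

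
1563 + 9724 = 11287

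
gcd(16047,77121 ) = 9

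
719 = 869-150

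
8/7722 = 4/3861 = 0.00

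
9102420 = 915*9948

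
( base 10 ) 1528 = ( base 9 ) 2077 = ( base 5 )22103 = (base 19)448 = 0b10111111000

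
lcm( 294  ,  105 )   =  1470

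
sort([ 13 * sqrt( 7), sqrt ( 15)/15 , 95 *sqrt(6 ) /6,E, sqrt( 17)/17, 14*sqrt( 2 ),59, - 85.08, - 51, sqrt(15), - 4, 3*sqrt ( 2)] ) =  [- 85.08, - 51 ,-4,sqrt (17)/17,sqrt(15) /15, E , sqrt (15 ), 3*sqrt (2),14 * sqrt(2) , 13*sqrt(7),  95 * sqrt(6)/6 , 59] 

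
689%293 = 103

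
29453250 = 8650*3405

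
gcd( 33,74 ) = 1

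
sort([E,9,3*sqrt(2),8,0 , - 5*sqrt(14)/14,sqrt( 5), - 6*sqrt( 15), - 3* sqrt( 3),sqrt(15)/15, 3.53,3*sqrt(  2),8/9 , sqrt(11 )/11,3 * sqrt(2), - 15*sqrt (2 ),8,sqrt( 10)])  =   [ - 6*sqrt(15),  -  15*sqrt( 2),-3*sqrt(3), - 5*sqrt(14 ) /14,0,sqrt( 15)/15, sqrt( 11)/11,8/9,sqrt ( 5), E, sqrt(10),3.53,3*sqrt(2), 3*sqrt(2),3 * sqrt(2), 8 , 8,9]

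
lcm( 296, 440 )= 16280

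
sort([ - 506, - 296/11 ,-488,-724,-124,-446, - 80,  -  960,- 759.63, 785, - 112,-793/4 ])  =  [  -  960, - 759.63, - 724 , - 506 ,-488, - 446,-793/4, - 124,-112,-80, - 296/11, 785]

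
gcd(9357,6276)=3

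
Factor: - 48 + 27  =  -3^1*7^1=- 21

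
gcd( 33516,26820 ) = 36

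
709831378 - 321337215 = 388494163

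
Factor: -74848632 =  - 2^3*3^1*31^1*37^1*2719^1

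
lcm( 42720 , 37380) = 299040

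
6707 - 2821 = 3886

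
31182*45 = 1403190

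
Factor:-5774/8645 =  - 2^1*5^( - 1)*7^ (  -  1)*13^( - 1 )  *19^ ( - 1 ) * 2887^1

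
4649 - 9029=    - 4380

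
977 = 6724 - 5747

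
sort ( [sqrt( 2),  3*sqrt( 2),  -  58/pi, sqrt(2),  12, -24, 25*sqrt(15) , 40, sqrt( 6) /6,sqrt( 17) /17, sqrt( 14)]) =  [ - 24 , - 58/pi , sqrt( 17)/17,sqrt( 6) /6,  sqrt( 2 ),sqrt(2), sqrt( 14),3 * sqrt(2), 12,  40,  25*sqrt( 15 )]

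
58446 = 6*9741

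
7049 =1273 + 5776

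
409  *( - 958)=-391822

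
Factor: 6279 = 3^1*7^1 * 13^1*23^1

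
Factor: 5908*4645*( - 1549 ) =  - 42508680340 =-2^2*5^1*7^1*211^1*929^1*1549^1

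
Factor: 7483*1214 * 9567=2^1 *3^2*7^1 * 607^1*1063^1*1069^1 =86910091254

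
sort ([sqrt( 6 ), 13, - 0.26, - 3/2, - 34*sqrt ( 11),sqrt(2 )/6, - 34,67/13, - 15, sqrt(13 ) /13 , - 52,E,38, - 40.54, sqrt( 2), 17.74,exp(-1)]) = [-34*sqrt(11), -52 , - 40.54 , - 34,  -  15,  -  3/2,  -  0.26, sqrt(2) /6,sqrt(13)/13,exp( - 1), sqrt( 2), sqrt(6), E, 67/13,13,17.74, 38] 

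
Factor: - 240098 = -2^1  *  120049^1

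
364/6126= 182/3063= 0.06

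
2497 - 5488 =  - 2991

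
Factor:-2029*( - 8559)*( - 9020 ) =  - 2^2*3^3*5^1*11^1 * 41^1*317^1*2029^1=- 156643223220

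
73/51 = 73/51 = 1.43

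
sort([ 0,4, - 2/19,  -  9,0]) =[ - 9, - 2/19,0, 0,4 ]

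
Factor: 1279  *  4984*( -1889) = -2^3*7^1*89^1 * 1279^1*1889^1 = - 12041498504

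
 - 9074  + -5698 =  - 14772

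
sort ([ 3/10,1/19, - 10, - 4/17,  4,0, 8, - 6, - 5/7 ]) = [ - 10, - 6, - 5/7, -4/17,  0, 1/19, 3/10 , 4, 8]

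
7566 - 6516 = 1050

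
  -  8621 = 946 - 9567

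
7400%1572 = 1112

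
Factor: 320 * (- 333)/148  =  - 2^4*3^2*5^1 = - 720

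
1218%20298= 1218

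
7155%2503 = 2149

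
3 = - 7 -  - 10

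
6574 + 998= 7572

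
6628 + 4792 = 11420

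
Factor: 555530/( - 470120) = -761/644 = - 2^( - 2 )*7^( - 1)*23^( - 1)*761^1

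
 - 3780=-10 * 378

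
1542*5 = 7710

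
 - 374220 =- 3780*99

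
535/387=1 + 148/387 = 1.38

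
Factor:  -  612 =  - 2^2 *3^2*17^1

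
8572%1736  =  1628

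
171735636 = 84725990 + 87009646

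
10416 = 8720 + 1696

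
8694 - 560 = 8134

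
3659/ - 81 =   -  3659/81 = - 45.17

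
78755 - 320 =78435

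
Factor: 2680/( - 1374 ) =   -  2^2*3^ ( - 1)*5^1 * 67^1*229^( - 1 ) = - 1340/687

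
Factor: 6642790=2^1 * 5^1 * 7^1 * 11^1*8627^1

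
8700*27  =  234900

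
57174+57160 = 114334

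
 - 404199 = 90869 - 495068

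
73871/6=73871/6 = 12311.83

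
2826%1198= 430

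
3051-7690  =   - 4639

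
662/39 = 16 + 38/39 = 16.97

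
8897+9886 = 18783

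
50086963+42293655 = 92380618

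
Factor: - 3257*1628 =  - 2^2*11^1*37^1*3257^1 = -5302396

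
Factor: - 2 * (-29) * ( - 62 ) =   -  2^2 * 29^1 * 31^1 = - 3596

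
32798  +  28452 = 61250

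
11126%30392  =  11126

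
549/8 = 549/8 = 68.62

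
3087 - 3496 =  - 409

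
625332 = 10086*62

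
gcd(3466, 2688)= 2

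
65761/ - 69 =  - 65761/69 =- 953.06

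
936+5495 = 6431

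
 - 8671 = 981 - 9652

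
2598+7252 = 9850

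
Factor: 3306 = 2^1*3^1*19^1*29^1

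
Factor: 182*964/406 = 12532/29 = 2^2*13^1*29^( - 1)*241^1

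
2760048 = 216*12778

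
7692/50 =3846/25 = 153.84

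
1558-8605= - 7047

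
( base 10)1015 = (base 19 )2F8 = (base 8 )1767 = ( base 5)13030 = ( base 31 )11N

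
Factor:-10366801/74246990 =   -  2^( - 1 )*5^(- 1)* 17^(-2)*23^( - 1)*1117^( - 1 )*10366801^1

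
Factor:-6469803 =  - 3^2*97^1*7411^1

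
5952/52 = 114 + 6/13 = 114.46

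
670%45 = 40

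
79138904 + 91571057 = 170709961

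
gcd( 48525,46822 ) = 1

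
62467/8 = 62467/8 = 7808.38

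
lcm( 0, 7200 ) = 0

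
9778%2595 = 1993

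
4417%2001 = 415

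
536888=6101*88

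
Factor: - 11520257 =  - 7^1*383^1 * 4297^1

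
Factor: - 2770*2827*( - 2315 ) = 2^1*5^2*11^1*257^1*277^1*463^1 = 18128278850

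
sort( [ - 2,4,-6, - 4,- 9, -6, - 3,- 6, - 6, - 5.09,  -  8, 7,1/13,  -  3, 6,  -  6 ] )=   [ -9, - 8, - 6, - 6,-6 , -6, - 6, - 5.09,-4, - 3, - 3,-2, 1/13, 4, 6, 7] 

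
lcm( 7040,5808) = 232320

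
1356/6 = 226 =226.00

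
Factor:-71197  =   - 7^2*1453^1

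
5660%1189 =904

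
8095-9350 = - 1255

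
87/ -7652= - 87/7652  =  -0.01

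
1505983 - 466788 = 1039195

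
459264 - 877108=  - 417844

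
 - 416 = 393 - 809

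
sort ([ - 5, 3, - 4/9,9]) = [ - 5,-4/9,3,9]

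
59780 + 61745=121525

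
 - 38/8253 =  - 1+8215/8253=- 0.00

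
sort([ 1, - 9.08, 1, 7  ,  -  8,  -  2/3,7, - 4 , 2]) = [ - 9.08,-8, - 4,  -  2/3,1, 1,2, 7,7]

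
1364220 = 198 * 6890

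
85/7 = 85/7=12.14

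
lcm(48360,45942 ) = 918840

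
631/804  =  631/804 = 0.78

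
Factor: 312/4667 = 2^3 *3^1*359^( - 1)  =  24/359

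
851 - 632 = 219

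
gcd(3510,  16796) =26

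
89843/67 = 89843/67= 1340.94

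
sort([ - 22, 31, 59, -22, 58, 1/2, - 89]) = [ - 89, - 22,-22 , 1/2, 31, 58, 59] 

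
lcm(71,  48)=3408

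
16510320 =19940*828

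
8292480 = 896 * 9255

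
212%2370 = 212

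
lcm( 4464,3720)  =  22320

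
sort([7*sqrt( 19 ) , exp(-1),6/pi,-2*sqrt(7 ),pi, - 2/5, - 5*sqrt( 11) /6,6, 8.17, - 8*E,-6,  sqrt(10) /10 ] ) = [ - 8*E, - 6, - 2*sqrt(7 ), - 5*sqrt(11)/6, - 2/5,sqrt(10)/10, exp(-1), 6/pi , pi,  6, 8.17, 7* sqrt( 19)] 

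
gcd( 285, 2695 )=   5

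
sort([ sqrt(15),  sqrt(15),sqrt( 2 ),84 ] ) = [ sqrt (2), sqrt( 15), sqrt(15 ),  84] 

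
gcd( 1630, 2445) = 815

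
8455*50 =422750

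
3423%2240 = 1183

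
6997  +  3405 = 10402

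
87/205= 87/205=   0.42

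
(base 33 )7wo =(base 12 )5053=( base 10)8703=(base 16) 21ff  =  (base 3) 102221100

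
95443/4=95443/4 = 23860.75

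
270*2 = 540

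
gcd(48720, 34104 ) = 4872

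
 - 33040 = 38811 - 71851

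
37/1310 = 37/1310 = 0.03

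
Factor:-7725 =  - 3^1 * 5^2 * 103^1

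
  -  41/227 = -41/227 = - 0.18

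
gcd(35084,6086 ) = 358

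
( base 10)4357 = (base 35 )3JH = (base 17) f15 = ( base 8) 10405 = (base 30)4p7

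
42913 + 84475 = 127388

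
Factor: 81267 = 3^1*103^1*263^1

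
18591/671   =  27 + 474/671  =  27.71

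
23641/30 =788+1/30 = 788.03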